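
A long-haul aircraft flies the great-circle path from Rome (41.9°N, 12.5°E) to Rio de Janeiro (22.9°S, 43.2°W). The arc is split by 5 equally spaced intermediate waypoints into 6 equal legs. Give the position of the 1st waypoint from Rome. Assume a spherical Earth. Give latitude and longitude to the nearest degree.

From cos δ = sin φ₁ sin φ₂ + cos φ₁ cos φ₂ cos Δλ, the central angle is δ ≈ 1.444 rad (82.7°).
Interpolate at f = 1/6 with slerp weights a = sin((1−f)δ)/sin δ ≈ 0.941, b = sin(fδ)/sin δ ≈ 0.240.
p = a·p₁ + b·p₂ ≈ (0.845, 0.000, 0.535); φ = arcsin(p_z) ≈ 32.33°, λ = atan2(p_y, p_x) ≈ 0.00°.

≈ (32°N, 0°E)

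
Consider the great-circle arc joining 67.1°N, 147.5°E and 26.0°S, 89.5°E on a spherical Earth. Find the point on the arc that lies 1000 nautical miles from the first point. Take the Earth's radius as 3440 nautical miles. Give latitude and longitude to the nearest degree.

≈ 54°N, 125°E

Write both endpoints as unit vectors p₁, p₂ with components (cos φ cos λ, cos φ sin λ, sin φ).
The central angle between the endpoints is δ = arccos(p₁·p₂) ≈ 1.791 rad (102.6°). The total great-circle distance is δ·R ≈ 1.791 × 3440 ≈ 6161 nmi, so the target fraction is f = 1000/6161 ≈ 0.162.
Interpolate at f ≈ 0.162 with slerp weights a = sin((1−f)δ)/sin δ ≈ 1.022, b = sin(fδ)/sin δ ≈ 0.294.
p = a·p₁ + b·p₂ ≈ (-0.333, 0.478, 0.813); φ = arcsin(p_z) ≈ 54.38°, λ = atan2(p_y, p_x) ≈ 124.89°.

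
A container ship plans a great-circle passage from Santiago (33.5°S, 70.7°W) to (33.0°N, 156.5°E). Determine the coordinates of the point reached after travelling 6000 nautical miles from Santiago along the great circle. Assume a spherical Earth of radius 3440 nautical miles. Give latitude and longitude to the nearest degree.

Write both endpoints as unit vectors p₁, p₂ with components (cos φ cos λ, cos φ sin λ, sin φ).
The central angle between the endpoints is δ = arccos(p₁·p₂) ≈ 2.459 rad (140.9°). The total great-circle distance is δ·R ≈ 2.459 × 3440 ≈ 8458 nmi, so the target fraction is f = 6000/8458 ≈ 0.709.
Interpolate at f ≈ 0.709 with slerp weights a = sin((1−f)δ)/sin δ ≈ 1.038, b = sin(fδ)/sin δ ≈ 1.561.
p = a·p₁ + b·p₂ ≈ (-0.914, -0.295, 0.277); φ = arcsin(p_z) ≈ 16.08°, λ = atan2(p_y, p_x) ≈ -162.10°.

≈ (16°N, 162°W)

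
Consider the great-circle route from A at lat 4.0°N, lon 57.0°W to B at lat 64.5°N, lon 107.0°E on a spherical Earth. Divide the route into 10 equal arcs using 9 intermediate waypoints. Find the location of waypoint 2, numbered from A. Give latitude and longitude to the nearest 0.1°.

Convert each endpoint to a unit vector on the sphere (x = cos φ cos λ, y = cos φ sin λ, z = sin φ).
The central angle between the endpoints is δ = arccos(p₁·p₂) ≈ 1.928 rad (110.5°).
Interpolate at f = 2/10 with slerp weights a = sin((1−f)δ)/sin δ ≈ 1.067, b = sin(fδ)/sin δ ≈ 0.402.
p = a·p₁ + b·p₂ ≈ (0.529, -0.727, 0.437); φ = arcsin(p_z) ≈ 25.90°, λ = atan2(p_y, p_x) ≈ -53.96°.

≈ lat 25.9°N, lon 54.0°W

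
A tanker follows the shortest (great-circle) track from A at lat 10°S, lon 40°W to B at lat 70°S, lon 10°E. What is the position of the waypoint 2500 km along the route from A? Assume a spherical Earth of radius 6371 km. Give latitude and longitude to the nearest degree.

Write both endpoints as unit vectors p₁, p₂ with components (cos φ cos λ, cos φ sin λ, sin φ).
The central angle between the endpoints is δ = arccos(p₁·p₂) ≈ 1.181 rad (67.7°). The total great-circle distance is δ·R ≈ 1.181 × 6371 ≈ 7526 km, so the target fraction is f = 2500/7526 ≈ 0.332.
Interpolate at f ≈ 0.332 with slerp weights a = sin((1−f)δ)/sin δ ≈ 0.767, b = sin(fδ)/sin δ ≈ 0.413.
p = a·p₁ + b·p₂ ≈ (0.718, -0.461, -0.522); φ = arcsin(p_z) ≈ -31.44°, λ = atan2(p_y, p_x) ≈ -32.71°.

≈ lat 31°S, lon 33°W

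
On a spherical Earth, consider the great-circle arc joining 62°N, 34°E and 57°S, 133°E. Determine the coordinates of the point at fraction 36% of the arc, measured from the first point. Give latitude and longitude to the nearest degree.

≈ 22°N, 80°E

Write both endpoints as unit vectors p₁, p₂ with components (cos φ cos λ, cos φ sin λ, sin φ).
The central angle between the endpoints is δ = arccos(p₁·p₂) ≈ 2.466 rad (141.3°).
Interpolate at f = 0.36 with slerp weights a = sin((1−f)δ)/sin δ ≈ 1.600, b = sin(fδ)/sin δ ≈ 1.241.
p = a·p₁ + b·p₂ ≈ (0.162, 0.914, 0.372); φ = arcsin(p_z) ≈ 21.82°, λ = atan2(p_y, p_x) ≈ 79.97°.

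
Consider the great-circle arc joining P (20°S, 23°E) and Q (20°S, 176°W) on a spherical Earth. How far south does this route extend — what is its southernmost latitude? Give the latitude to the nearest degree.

The great circle lies in the plane with unit normal n̂ = (p₁ × p₂)/|p₁ × p₂|.
Here n̂_z ≈ +0.413; the vertex latitude is φ_max = arccos|n̂_z| ≈ 65.6°.
Check via Clairaut: cos φ_max = |cos φ₁| · sin C = cos(20.0°)·sin(153.9°) ≈ 0.413, again giving ≈ 65.6°.

≈ 66°S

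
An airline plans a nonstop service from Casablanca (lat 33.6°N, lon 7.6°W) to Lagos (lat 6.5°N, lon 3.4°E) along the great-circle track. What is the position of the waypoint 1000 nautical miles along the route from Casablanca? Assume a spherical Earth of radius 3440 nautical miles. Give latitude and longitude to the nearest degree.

Convert each endpoint to a unit vector on the sphere (x = cos φ cos λ, y = cos φ sin λ, z = sin φ).
The central angle between the endpoints is δ = arccos(p₁·p₂) ≈ 0.505 rad (29.0°). The total great-circle distance is δ·R ≈ 0.505 × 3440 ≈ 1738 nmi, so the target fraction is f = 1000/1738 ≈ 0.575.
Interpolate at f ≈ 0.575 with slerp weights a = sin((1−f)δ)/sin δ ≈ 0.440, b = sin(fδ)/sin δ ≈ 0.592.
p = a·p₁ + b·p₂ ≈ (0.950, -0.014, 0.311); φ = arcsin(p_z) ≈ 18.09°, λ = atan2(p_y, p_x) ≈ -0.82°.

≈ lat 18°N, lon 1°W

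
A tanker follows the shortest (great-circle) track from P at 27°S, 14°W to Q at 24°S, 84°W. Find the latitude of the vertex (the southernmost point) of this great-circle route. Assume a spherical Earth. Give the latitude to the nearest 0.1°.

The great circle lies in the plane with unit normal n̂ = (p₁ × p₂)/|p₁ × p₂|.
Here n̂_z ≈ -0.863; the vertex latitude is φ_max = arccos|n̂_z| ≈ 30.3°.

≈ 30.3°S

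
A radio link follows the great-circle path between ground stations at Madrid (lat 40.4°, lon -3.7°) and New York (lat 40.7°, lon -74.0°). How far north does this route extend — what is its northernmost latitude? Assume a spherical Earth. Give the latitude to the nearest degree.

≈ 46°

The great circle lies in the plane with unit normal n̂ = (p₁ × p₂)/|p₁ × p₂|.
Here n̂_z ≈ -0.691; the vertex latitude is φ_max = arccos|n̂_z| ≈ 46.3°.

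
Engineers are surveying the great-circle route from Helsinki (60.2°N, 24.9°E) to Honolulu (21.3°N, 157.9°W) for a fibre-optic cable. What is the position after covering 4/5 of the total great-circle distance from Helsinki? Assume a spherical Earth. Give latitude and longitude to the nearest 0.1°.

Convert each endpoint to a unit vector on the sphere (x = cos φ cos λ, y = cos φ sin λ, z = sin φ).
The central angle between the endpoints is δ = arccos(p₁·p₂) ≈ 1.719 rad (98.5°).
Interpolate at f = 4/5 with slerp weights a = sin((1−f)δ)/sin δ ≈ 0.341, b = sin(fδ)/sin δ ≈ 0.992.
p = a·p₁ + b·p₂ ≈ (-0.702, -0.276, 0.656); φ = arcsin(p_z) ≈ 40.99°, λ = atan2(p_y, p_x) ≈ -158.53°.

≈ (41.0°N, 158.5°W)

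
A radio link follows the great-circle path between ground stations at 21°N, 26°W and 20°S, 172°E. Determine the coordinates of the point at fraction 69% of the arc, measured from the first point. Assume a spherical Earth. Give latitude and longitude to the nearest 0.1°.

Write both endpoints as unit vectors p₁, p₂ with components (cos φ cos λ, cos φ sin λ, sin φ).
The central angle between the endpoints is δ = arccos(p₁·p₂) ≈ 2.847 rad (163.1°).
Interpolate at f = 0.69 with slerp weights a = sin((1−f)δ)/sin δ ≈ 2.660, b = sin(fδ)/sin δ ≈ 3.180.
p = a·p₁ + b·p₂ ≈ (-0.728, -0.673, -0.135); φ = arcsin(p_z) ≈ -7.73°, λ = atan2(p_y, p_x) ≈ -137.25°.

≈ 7.7°S, 137.3°W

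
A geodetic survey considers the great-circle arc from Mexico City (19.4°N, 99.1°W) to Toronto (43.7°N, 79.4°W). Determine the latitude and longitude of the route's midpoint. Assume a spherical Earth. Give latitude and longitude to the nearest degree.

Convert each endpoint to a unit vector on the sphere (x = cos φ cos λ, y = cos φ sin λ, z = sin φ).
The central angle between the endpoints is δ = arccos(p₁·p₂) ≈ 0.513 rad (29.4°).
Interpolate at f = 1/2 with slerp weights a = sin((1−f)δ)/sin δ ≈ 0.517, b = sin(fδ)/sin δ ≈ 0.517.
p = a·p₁ + b·p₂ ≈ (-0.008, -0.849, 0.529); φ = arcsin(p_z) ≈ 31.92°, λ = atan2(p_y, p_x) ≈ -90.56°.

≈ 32°N, 91°W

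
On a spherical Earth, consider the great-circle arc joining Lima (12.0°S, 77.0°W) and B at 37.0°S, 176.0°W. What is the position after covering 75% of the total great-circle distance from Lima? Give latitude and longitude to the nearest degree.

The haversine formula gives a central angle δ ≈ 1.568 rad (89.8°) between the endpoints.
Interpolate at f = 0.75 with slerp weights a = sin((1−f)δ)/sin δ ≈ 0.382, b = sin(fδ)/sin δ ≈ 0.923.
p = a·p₁ + b·p₂ ≈ (-0.651, -0.416, -0.635); φ = arcsin(p_z) ≈ -39.41°, λ = atan2(p_y, p_x) ≈ -147.46°.

≈ 39°S, 147°W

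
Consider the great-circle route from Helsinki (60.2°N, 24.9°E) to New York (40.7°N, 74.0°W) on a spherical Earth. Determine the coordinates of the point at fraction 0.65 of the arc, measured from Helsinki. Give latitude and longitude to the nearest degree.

Write both endpoints as unit vectors p₁, p₂ with components (cos φ cos λ, cos φ sin λ, sin φ).
The central angle between the endpoints is δ = arccos(p₁·p₂) ≈ 1.038 rad (59.5°).
Interpolate at f = 0.65 with slerp weights a = sin((1−f)δ)/sin δ ≈ 0.413, b = sin(fδ)/sin δ ≈ 0.725.
p = a·p₁ + b·p₂ ≈ (0.338, -0.442, 0.831); φ = arcsin(p_z) ≈ 56.20°, λ = atan2(p_y, p_x) ≈ -52.64°.

≈ (56°N, 53°W)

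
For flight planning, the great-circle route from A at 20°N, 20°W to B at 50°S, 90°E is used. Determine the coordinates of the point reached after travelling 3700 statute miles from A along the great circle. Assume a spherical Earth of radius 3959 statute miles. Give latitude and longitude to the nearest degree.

Convert each endpoint to a unit vector on the sphere (x = cos φ cos λ, y = cos φ sin λ, z = sin φ).
The central angle between the endpoints is δ = arccos(p₁·p₂) ≈ 2.058 rad (117.9°). The total great-circle distance is δ·R ≈ 2.058 × 3959 ≈ 8150 mi, so the target fraction is f = 3700/8150 ≈ 0.454.
Interpolate at f ≈ 0.454 with slerp weights a = sin((1−f)δ)/sin δ ≈ 1.021, b = sin(fδ)/sin δ ≈ 0.910.
p = a·p₁ + b·p₂ ≈ (0.901, 0.257, -0.348); φ = arcsin(p_z) ≈ -20.39°, λ = atan2(p_y, p_x) ≈ 15.92°.

≈ 20°S, 16°E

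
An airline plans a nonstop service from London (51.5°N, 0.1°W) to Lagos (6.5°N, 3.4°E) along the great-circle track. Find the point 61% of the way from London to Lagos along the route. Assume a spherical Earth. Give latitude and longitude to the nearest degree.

≈ (24°N, 2°E)

Convert each endpoint to a unit vector on the sphere (x = cos φ cos λ, y = cos φ sin λ, z = sin φ).
The central angle between the endpoints is δ = arccos(p₁·p₂) ≈ 0.787 rad (45.1°).
Interpolate at f = 0.61 with slerp weights a = sin((1−f)δ)/sin δ ≈ 0.427, b = sin(fδ)/sin δ ≈ 0.652.
p = a·p₁ + b·p₂ ≈ (0.912, 0.038, 0.408); φ = arcsin(p_z) ≈ 24.06°, λ = atan2(p_y, p_x) ≈ 2.38°.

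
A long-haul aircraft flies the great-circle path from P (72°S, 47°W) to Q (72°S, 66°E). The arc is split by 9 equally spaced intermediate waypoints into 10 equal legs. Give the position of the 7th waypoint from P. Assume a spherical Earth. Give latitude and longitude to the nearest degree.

Convert each endpoint to a unit vector on the sphere (x = cos φ cos λ, y = cos φ sin λ, z = sin φ).
The central angle between the endpoints is δ = arccos(p₁·p₂) ≈ 0.521 rad (29.9°).
Interpolate at f = 7/10 with slerp weights a = sin((1−f)δ)/sin δ ≈ 0.313, b = sin(fδ)/sin δ ≈ 0.717.
p = a·p₁ + b·p₂ ≈ (0.156, 0.132, -0.979); φ = arcsin(p_z) ≈ -78.22°, λ = atan2(p_y, p_x) ≈ 40.16°.

≈ (78°S, 40°E)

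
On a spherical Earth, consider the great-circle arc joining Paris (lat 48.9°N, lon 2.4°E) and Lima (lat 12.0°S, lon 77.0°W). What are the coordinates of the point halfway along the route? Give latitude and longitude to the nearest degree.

≈ lat 23°N, lon 47°W

From cos δ = sin φ₁ sin φ₂ + cos φ₁ cos φ₂ cos Δλ, the central angle is δ ≈ 1.609 rad (92.2°).
Interpolate at f = 1/2 with slerp weights a = sin((1−f)δ)/sin δ ≈ 0.721, b = sin(fδ)/sin δ ≈ 0.721.
p = a·p₁ + b·p₂ ≈ (0.632, -0.667, 0.393); φ = arcsin(p_z) ≈ 23.17°, λ = atan2(p_y, p_x) ≈ -46.55°.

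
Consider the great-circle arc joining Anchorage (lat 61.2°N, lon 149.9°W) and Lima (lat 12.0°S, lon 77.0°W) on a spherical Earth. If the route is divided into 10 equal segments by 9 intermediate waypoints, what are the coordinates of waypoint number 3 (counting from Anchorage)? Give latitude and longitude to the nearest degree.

≈ lat 44°N, lon 113°W

Write both endpoints as unit vectors p₁, p₂ with components (cos φ cos λ, cos φ sin λ, sin φ).
The central angle between the endpoints is δ = arccos(p₁·p₂) ≈ 1.614 rad (92.5°).
Interpolate at f = 3/10 with slerp weights a = sin((1−f)δ)/sin δ ≈ 0.905, b = sin(fδ)/sin δ ≈ 0.466.
p = a·p₁ + b·p₂ ≈ (-0.275, -0.663, 0.696); φ = arcsin(p_z) ≈ 44.14°, λ = atan2(p_y, p_x) ≈ -112.51°.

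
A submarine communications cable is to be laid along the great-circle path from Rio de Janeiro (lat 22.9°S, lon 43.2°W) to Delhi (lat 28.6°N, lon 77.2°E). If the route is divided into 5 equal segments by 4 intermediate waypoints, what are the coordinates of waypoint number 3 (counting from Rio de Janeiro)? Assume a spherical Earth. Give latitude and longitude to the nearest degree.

≈ lat 12°N, lon 26°E

Convert each endpoint to a unit vector on the sphere (x = cos φ cos λ, y = cos φ sin λ, z = sin φ).
The central angle between the endpoints is δ = arccos(p₁·p₂) ≈ 2.209 rad (126.6°).
Interpolate at f = 3/5 with slerp weights a = sin((1−f)δ)/sin δ ≈ 0.962, b = sin(fδ)/sin δ ≈ 1.207.
p = a·p₁ + b·p₂ ≈ (0.881, 0.427, 0.204); φ = arcsin(p_z) ≈ 11.75°, λ = atan2(p_y, p_x) ≈ 25.86°.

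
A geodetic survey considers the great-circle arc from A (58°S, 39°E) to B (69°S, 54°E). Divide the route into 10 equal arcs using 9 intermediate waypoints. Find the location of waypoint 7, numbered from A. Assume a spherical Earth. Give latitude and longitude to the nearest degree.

Convert each endpoint to a unit vector on the sphere (x = cos φ cos λ, y = cos φ sin λ, z = sin φ).
The central angle between the endpoints is δ = arccos(p₁·p₂) ≈ 0.223 rad (12.8°).
Interpolate at f = 7/10 with slerp weights a = sin((1−f)δ)/sin δ ≈ 0.302, b = sin(fδ)/sin δ ≈ 0.703.
p = a·p₁ + b·p₂ ≈ (0.273, 0.305, -0.913); φ = arcsin(p_z) ≈ -65.87°, λ = atan2(p_y, p_x) ≈ 48.18°.

≈ (66°S, 48°E)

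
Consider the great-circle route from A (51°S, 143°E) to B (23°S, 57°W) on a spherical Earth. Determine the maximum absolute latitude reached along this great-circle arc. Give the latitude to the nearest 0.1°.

≈ 78.2°S

The great circle lies in the plane with unit normal n̂ = (p₁ × p₂)/|p₁ × p₂|.
Here n̂_z ≈ +0.204; the vertex latitude is φ_max = arccos|n̂_z| ≈ 78.2°.
Check via Clairaut: cos φ_max = |cos φ₁| · sin C = cos(51.0°)·sin(161.1°) ≈ 0.204, again giving ≈ 78.2°.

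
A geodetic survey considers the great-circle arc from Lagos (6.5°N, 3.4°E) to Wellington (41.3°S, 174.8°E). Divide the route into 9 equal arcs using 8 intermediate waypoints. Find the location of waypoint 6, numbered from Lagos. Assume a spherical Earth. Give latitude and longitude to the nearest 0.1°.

Write both endpoints as unit vectors p₁, p₂ with components (cos φ cos λ, cos φ sin λ, sin φ).
The central angle between the endpoints is δ = arccos(p₁·p₂) ≈ 2.520 rad (144.4°).
Interpolate at f = 6/9 with slerp weights a = sin((1−f)δ)/sin δ ≈ 1.278, b = sin(fδ)/sin δ ≈ 1.706.
p = a·p₁ + b·p₂ ≈ (-0.009, 0.191, -0.981); φ = arcsin(p_z) ≈ -78.95°, λ = atan2(p_y, p_x) ≈ 92.70°.

≈ 78.9°S, 92.7°E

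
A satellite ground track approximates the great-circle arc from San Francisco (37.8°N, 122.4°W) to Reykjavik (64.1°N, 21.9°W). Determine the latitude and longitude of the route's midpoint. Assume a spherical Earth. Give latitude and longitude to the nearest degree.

≈ (61°N, 91°W)

From cos δ = sin φ₁ sin φ₂ + cos φ₁ cos φ₂ cos Δλ, the central angle is δ ≈ 1.060 rad (60.8°).
Interpolate at f = 1/2 with slerp weights a = sin((1−f)δ)/sin δ ≈ 0.580, b = sin(fδ)/sin δ ≈ 0.580.
p = a·p₁ + b·p₂ ≈ (-0.010, -0.481, 0.877); φ = arcsin(p_z) ≈ 61.24°, λ = atan2(p_y, p_x) ≈ -91.25°.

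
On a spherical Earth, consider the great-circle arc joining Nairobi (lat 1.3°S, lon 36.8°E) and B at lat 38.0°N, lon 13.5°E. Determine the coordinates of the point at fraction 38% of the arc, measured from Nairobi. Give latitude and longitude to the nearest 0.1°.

≈ lat 13.9°N, lon 29.1°E

Convert each endpoint to a unit vector on the sphere (x = cos φ cos λ, y = cos φ sin λ, z = sin φ).
The central angle between the endpoints is δ = arccos(p₁·p₂) ≈ 0.782 rad (44.8°).
Interpolate at f = 0.38 with slerp weights a = sin((1−f)δ)/sin δ ≈ 0.661, b = sin(fδ)/sin δ ≈ 0.415.
p = a·p₁ + b·p₂ ≈ (0.848, 0.472, 0.241); φ = arcsin(p_z) ≈ 13.93°, λ = atan2(p_y, p_x) ≈ 29.13°.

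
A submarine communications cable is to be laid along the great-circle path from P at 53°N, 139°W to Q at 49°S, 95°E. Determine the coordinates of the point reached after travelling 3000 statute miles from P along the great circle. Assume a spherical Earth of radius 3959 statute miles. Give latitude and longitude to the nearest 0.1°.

Write both endpoints as unit vectors p₁, p₂ with components (cos φ cos λ, cos φ sin λ, sin φ).
The central angle between the endpoints is δ = arccos(p₁·p₂) ≈ 2.559 rad (146.6°). The total great-circle distance is δ·R ≈ 2.559 × 3959 ≈ 10129 mi, so the target fraction is f = 3000/10129 ≈ 0.296.
Interpolate at f ≈ 0.296 with slerp weights a = sin((1−f)δ)/sin δ ≈ 1.769, b = sin(fδ)/sin δ ≈ 1.248.
p = a·p₁ + b·p₂ ≈ (-0.875, 0.118, 0.470); φ = arcsin(p_z) ≈ 28.05°, λ = atan2(p_y, p_x) ≈ 172.34°.

≈ 28.1°N, 172.3°E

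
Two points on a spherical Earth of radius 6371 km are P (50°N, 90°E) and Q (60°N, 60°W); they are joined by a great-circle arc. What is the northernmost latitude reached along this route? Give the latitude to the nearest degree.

≈ 80°N

The great circle lies in the plane with unit normal n̂ = (p₁ × p₂)/|p₁ × p₂|.
Here n̂_z ≈ -0.174; the vertex latitude is φ_max = arccos|n̂_z| ≈ 80.0°.
Check via Clairaut: cos φ_max = |cos φ₁| · sin C = cos(50.0°)·sin(15.7°) ≈ 0.174, again giving ≈ 80.0°.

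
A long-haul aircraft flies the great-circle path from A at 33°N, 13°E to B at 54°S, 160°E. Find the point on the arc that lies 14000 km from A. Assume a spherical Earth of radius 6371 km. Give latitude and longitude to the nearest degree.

≈ 59°S, 119°E

From cos δ = sin φ₁ sin φ₂ + cos φ₁ cos φ₂ cos Δλ, the central angle is δ ≈ 2.595 rad (148.7°). The total great-circle distance is δ·R ≈ 2.595 × 6371 ≈ 16530 km, so the target fraction is f = 14000/16530 ≈ 0.847.
Interpolate at f ≈ 0.847 with slerp weights a = sin((1−f)δ)/sin δ ≈ 0.743, b = sin(fδ)/sin δ ≈ 1.557.
p = a·p₁ + b·p₂ ≈ (-0.253, 0.453, -0.855); φ = arcsin(p_z) ≈ -58.74°, λ = atan2(p_y, p_x) ≈ 119.13°.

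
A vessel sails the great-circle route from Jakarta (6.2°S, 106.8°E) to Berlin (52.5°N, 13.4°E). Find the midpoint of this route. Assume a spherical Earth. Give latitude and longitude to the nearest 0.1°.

≈ (31.1°N, 74.4°E)

Write both endpoints as unit vectors p₁, p₂ with components (cos φ cos λ, cos φ sin λ, sin φ).
The central angle between the endpoints is δ = arccos(p₁·p₂) ≈ 1.693 rad (97.0°).
Interpolate at f = 1/2 with slerp weights a = sin((1−f)δ)/sin δ ≈ 0.754, b = sin(fδ)/sin δ ≈ 0.754.
p = a·p₁ + b·p₂ ≈ (0.230, 0.824, 0.517); φ = arcsin(p_z) ≈ 31.14°, λ = atan2(p_y, p_x) ≈ 74.41°.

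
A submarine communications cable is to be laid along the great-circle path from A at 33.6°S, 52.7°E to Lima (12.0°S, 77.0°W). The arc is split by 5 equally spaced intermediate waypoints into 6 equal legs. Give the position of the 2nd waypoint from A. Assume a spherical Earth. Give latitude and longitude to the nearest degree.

The haversine formula gives a central angle δ ≈ 1.988 rad (113.9°) between the endpoints.
Interpolate at f = 2/6 with slerp weights a = sin((1−f)δ)/sin δ ≈ 1.061, b = sin(fδ)/sin δ ≈ 0.673.
p = a·p₁ + b·p₂ ≈ (0.684, 0.062, -0.727); φ = arcsin(p_z) ≈ -46.65°, λ = atan2(p_y, p_x) ≈ 5.15°.

≈ 47°S, 5°E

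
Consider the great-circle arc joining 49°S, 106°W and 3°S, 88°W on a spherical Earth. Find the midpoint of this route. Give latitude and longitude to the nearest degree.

≈ 26°S, 95°W

Write both endpoints as unit vectors p₁, p₂ with components (cos φ cos λ, cos φ sin λ, sin φ).
The central angle between the endpoints is δ = arccos(p₁·p₂) ≈ 0.847 rad (48.5°).
Interpolate at f = 1/2 with slerp weights a = sin((1−f)δ)/sin δ ≈ 0.548, b = sin(fδ)/sin δ ≈ 0.548.
p = a·p₁ + b·p₂ ≈ (-0.080, -0.893, -0.443); φ = arcsin(p_z) ≈ -26.27°, λ = atan2(p_y, p_x) ≈ -95.12°.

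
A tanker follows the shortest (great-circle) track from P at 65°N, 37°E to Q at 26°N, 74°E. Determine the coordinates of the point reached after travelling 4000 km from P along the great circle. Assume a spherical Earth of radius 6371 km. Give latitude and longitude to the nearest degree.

≈ 35°N, 70°E

The haversine formula gives a central angle δ ≈ 0.794 rad (45.5°) between the endpoints. The total great-circle distance is δ·R ≈ 0.794 × 6371 ≈ 5062 km, so the target fraction is f = 4000/5062 ≈ 0.790.
Interpolate at f ≈ 0.790 with slerp weights a = sin((1−f)δ)/sin δ ≈ 0.232, b = sin(fδ)/sin δ ≈ 0.823.
p = a·p₁ + b·p₂ ≈ (0.282, 0.770, 0.572); φ = arcsin(p_z) ≈ 34.86°, λ = atan2(p_y, p_x) ≈ 69.87°.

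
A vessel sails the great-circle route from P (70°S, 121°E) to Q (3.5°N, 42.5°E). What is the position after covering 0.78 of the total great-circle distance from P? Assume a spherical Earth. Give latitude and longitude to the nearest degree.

≈ (15°S, 49°E)

The haversine formula gives a central angle δ ≈ 1.560 rad (89.4°) between the endpoints.
Interpolate at f = 0.78 with slerp weights a = sin((1−f)δ)/sin δ ≈ 0.337, b = sin(fδ)/sin δ ≈ 0.938.
p = a·p₁ + b·p₂ ≈ (0.631, 0.731, -0.259); φ = arcsin(p_z) ≈ -15.01°, λ = atan2(p_y, p_x) ≈ 49.21°.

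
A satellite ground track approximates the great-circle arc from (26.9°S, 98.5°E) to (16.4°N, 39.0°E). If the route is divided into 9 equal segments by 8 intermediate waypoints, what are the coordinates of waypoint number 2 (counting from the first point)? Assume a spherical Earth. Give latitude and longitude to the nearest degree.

≈ (18°S, 84°E)

Convert each endpoint to a unit vector on the sphere (x = cos φ cos λ, y = cos φ sin λ, z = sin φ).
The central angle between the endpoints is δ = arccos(p₁·p₂) ≈ 1.259 rad (72.2°).
Interpolate at f = 2/9 with slerp weights a = sin((1−f)δ)/sin δ ≈ 0.872, b = sin(fδ)/sin δ ≈ 0.290.
p = a·p₁ + b·p₂ ≈ (0.101, 0.944, -0.313); φ = arcsin(p_z) ≈ -18.22°, λ = atan2(p_y, p_x) ≈ 83.87°.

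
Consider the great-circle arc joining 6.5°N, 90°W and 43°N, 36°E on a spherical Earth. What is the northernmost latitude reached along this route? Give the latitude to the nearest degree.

≈ 51°N

The great circle lies in the plane with unit normal n̂ = (p₁ × p₂)/|p₁ × p₂|.
Here n̂_z ≈ +0.628; the vertex latitude is φ_max = arccos|n̂_z| ≈ 51.1°.
Check via Clairaut: cos φ_max = |cos φ₁| · sin C = cos(6.5°)·sin(39.2°) ≈ 0.628, again giving ≈ 51.1°.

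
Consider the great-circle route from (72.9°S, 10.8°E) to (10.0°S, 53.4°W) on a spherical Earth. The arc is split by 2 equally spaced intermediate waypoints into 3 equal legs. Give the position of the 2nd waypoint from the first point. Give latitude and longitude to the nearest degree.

Convert each endpoint to a unit vector on the sphere (x = cos φ cos λ, y = cos φ sin λ, z = sin φ).
The central angle between the endpoints is δ = arccos(p₁·p₂) ≈ 1.274 rad (73.0°).
Interpolate at f = 2/3 with slerp weights a = sin((1−f)δ)/sin δ ≈ 0.431, b = sin(fδ)/sin δ ≈ 0.785.
p = a·p₁ + b·p₂ ≈ (0.586, -0.597, -0.548); φ = arcsin(p_z) ≈ -33.25°, λ = atan2(p_y, p_x) ≈ -45.56°.

≈ (33°S, 46°W)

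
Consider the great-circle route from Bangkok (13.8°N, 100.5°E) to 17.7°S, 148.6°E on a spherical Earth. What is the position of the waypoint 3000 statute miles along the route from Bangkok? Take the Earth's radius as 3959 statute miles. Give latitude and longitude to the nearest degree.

≈ 11°S, 137°E

Write both endpoints as unit vectors p₁, p₂ with components (cos φ cos λ, cos φ sin λ, sin φ).
The central angle between the endpoints is δ = arccos(p₁·p₂) ≈ 0.994 rad (57.0°). The total great-circle distance is δ·R ≈ 0.994 × 3959 ≈ 3935 mi, so the target fraction is f = 3000/3935 ≈ 0.762.
Interpolate at f ≈ 0.762 with slerp weights a = sin((1−f)δ)/sin δ ≈ 0.279, b = sin(fδ)/sin δ ≈ 0.820.
p = a·p₁ + b·p₂ ≈ (-0.716, 0.674, -0.183); φ = arcsin(p_z) ≈ -10.53°, λ = atan2(p_y, p_x) ≈ 136.75°.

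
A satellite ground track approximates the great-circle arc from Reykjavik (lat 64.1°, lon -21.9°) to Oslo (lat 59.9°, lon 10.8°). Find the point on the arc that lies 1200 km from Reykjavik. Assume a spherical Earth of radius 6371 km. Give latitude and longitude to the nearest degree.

From cos δ = sin φ₁ sin φ₂ + cos φ₁ cos φ₂ cos Δλ, the central angle is δ ≈ 0.274 rad (15.7°). The total great-circle distance is δ·R ≈ 0.274 × 6371 ≈ 1748 km, so the target fraction is f = 1200/1748 ≈ 0.686.
Interpolate at f ≈ 0.686 with slerp weights a = sin((1−f)δ)/sin δ ≈ 0.317, b = sin(fδ)/sin δ ≈ 0.691.
p = a·p₁ + b·p₂ ≈ (0.469, 0.013, 0.883); φ = arcsin(p_z) ≈ 62.02°, λ = atan2(p_y, p_x) ≈ 1.62°.

≈ lat 62°, lon 2°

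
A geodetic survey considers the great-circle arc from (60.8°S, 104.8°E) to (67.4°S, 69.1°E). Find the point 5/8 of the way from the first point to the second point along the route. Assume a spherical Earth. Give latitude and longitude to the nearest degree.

≈ (66°S, 84°E)

From cos δ = sin φ₁ sin φ₂ + cos φ₁ cos φ₂ cos Δλ, the central angle is δ ≈ 0.290 rad (16.6°).
Interpolate at f = 5/8 with slerp weights a = sin((1−f)δ)/sin δ ≈ 0.380, b = sin(fδ)/sin δ ≈ 0.630.
p = a·p₁ + b·p₂ ≈ (0.039, 0.405, -0.913); φ = arcsin(p_z) ≈ -65.97°, λ = atan2(p_y, p_x) ≈ 84.49°.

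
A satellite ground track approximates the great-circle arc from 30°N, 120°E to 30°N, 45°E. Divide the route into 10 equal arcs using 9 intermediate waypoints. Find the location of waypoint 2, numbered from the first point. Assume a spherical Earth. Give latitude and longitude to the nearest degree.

≈ 34°N, 106°E

The haversine formula gives a central angle δ ≈ 1.111 rad (63.6°) between the endpoints.
Interpolate at f = 2/10 with slerp weights a = sin((1−f)δ)/sin δ ≈ 0.866, b = sin(fδ)/sin δ ≈ 0.246.
p = a·p₁ + b·p₂ ≈ (-0.225, 0.800, 0.556); φ = arcsin(p_z) ≈ 33.78°, λ = atan2(p_y, p_x) ≈ 105.67°.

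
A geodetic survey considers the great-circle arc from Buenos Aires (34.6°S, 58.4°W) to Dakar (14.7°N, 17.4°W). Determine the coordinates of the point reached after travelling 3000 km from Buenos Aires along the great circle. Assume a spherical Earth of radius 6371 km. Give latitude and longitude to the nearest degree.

≈ 14°S, 39°W

From cos δ = sin φ₁ sin φ₂ + cos φ₁ cos φ₂ cos Δλ, the central angle is δ ≈ 1.096 rad (62.8°). The total great-circle distance is δ·R ≈ 1.096 × 6371 ≈ 6985 km, so the target fraction is f = 3000/6985 ≈ 0.429.
Interpolate at f ≈ 0.429 with slerp weights a = sin((1−f)δ)/sin δ ≈ 0.658, b = sin(fδ)/sin δ ≈ 0.510.
p = a·p₁ + b·p₂ ≈ (0.755, -0.609, -0.244); φ = arcsin(p_z) ≈ -14.14°, λ = atan2(p_y, p_x) ≈ -38.90°.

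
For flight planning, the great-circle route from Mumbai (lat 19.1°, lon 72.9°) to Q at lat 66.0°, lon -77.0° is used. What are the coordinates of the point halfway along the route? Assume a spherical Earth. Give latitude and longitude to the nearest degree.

From cos δ = sin φ₁ sin φ₂ + cos φ₁ cos φ₂ cos Δλ, the central angle is δ ≈ 1.604 rad (91.9°).
Interpolate at f = 1/2 with slerp weights a = sin((1−f)δ)/sin δ ≈ 0.719, b = sin(fδ)/sin δ ≈ 0.719.
p = a·p₁ + b·p₂ ≈ (0.266, 0.365, 0.892); φ = arcsin(p_z) ≈ 63.19°, λ = atan2(p_y, p_x) ≈ 53.92°.

≈ lat 63°, lon 54°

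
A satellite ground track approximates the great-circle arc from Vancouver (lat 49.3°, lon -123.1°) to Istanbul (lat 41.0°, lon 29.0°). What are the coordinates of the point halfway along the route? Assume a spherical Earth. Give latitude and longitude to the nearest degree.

Write both endpoints as unit vectors p₁, p₂ with components (cos φ cos λ, cos φ sin λ, sin φ).
The central angle between the endpoints is δ = arccos(p₁·p₂) ≈ 1.508 rad (86.4°).
Interpolate at f = 1/2 with slerp weights a = sin((1−f)δ)/sin δ ≈ 0.686, b = sin(fδ)/sin δ ≈ 0.686.
p = a·p₁ + b·p₂ ≈ (0.209, -0.124, 0.970); φ = arcsin(p_z) ≈ 75.97°, λ = atan2(p_y, p_x) ≈ -30.69°.

≈ lat 76°, lon -31°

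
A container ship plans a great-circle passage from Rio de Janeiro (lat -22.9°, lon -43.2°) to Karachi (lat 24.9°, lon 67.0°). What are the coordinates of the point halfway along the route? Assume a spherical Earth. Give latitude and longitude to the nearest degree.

≈ lat 2°, lon 11°

Convert each endpoint to a unit vector on the sphere (x = cos φ cos λ, y = cos φ sin λ, z = sin φ).
The central angle between the endpoints is δ = arccos(p₁·p₂) ≈ 2.040 rad (116.9°).
Interpolate at f = 1/2 with slerp weights a = sin((1−f)δ)/sin δ ≈ 0.956, b = sin(fδ)/sin δ ≈ 0.956.
p = a·p₁ + b·p₂ ≈ (0.980, 0.195, 0.030); φ = arcsin(p_z) ≈ 1.75°, λ = atan2(p_y, p_x) ≈ 11.26°.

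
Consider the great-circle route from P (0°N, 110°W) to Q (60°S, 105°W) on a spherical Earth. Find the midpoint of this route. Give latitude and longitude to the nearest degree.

The haversine formula gives a central angle δ ≈ 1.049 rad (60.1°) between the endpoints.
Interpolate at f = 1/2 with slerp weights a = sin((1−f)δ)/sin δ ≈ 0.578, b = sin(fδ)/sin δ ≈ 0.578.
p = a·p₁ + b·p₂ ≈ (-0.272, -0.822, -0.500); φ = arcsin(p_z) ≈ -30.02°, λ = atan2(p_y, p_x) ≈ -108.33°.

≈ (30°S, 108°W)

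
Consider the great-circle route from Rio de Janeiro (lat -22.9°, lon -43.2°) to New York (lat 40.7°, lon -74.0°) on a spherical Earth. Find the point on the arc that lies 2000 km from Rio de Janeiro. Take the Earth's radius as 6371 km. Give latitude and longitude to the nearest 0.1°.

From cos δ = sin φ₁ sin φ₂ + cos φ₁ cos φ₂ cos Δλ, the central angle is δ ≈ 1.217 rad (69.7°). The total great-circle distance is δ·R ≈ 1.217 × 6371 ≈ 7756 km, so the target fraction is f = 2000/7756 ≈ 0.258.
Interpolate at f ≈ 0.258 with slerp weights a = sin((1−f)δ)/sin δ ≈ 0.837, b = sin(fδ)/sin δ ≈ 0.329.
p = a·p₁ + b·p₂ ≈ (0.631, -0.768, -0.111); φ = arcsin(p_z) ≈ -6.38°, λ = atan2(p_y, p_x) ≈ -50.59°.

≈ lat -6.4°, lon -50.6°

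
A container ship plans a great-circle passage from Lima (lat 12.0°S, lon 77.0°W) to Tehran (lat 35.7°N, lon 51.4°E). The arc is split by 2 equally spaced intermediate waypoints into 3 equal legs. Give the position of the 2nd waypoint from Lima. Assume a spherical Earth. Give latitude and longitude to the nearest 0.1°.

≈ lat 34.0°N, lon 1.2°W

The haversine formula gives a central angle δ ≈ 2.233 rad (127.9°) between the endpoints.
Interpolate at f = 2/3 with slerp weights a = sin((1−f)δ)/sin δ ≈ 0.859, b = sin(fδ)/sin δ ≈ 1.264.
p = a·p₁ + b·p₂ ≈ (0.829, -0.017, 0.559); φ = arcsin(p_z) ≈ 33.97°, λ = atan2(p_y, p_x) ≈ -1.15°.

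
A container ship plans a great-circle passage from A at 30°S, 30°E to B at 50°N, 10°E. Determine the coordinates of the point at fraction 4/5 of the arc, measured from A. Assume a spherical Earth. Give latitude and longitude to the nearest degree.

Convert each endpoint to a unit vector on the sphere (x = cos φ cos λ, y = cos φ sin λ, z = sin φ).
The central angle between the endpoints is δ = arccos(p₁·p₂) ≈ 1.430 rad (81.9°).
Interpolate at f = 4/5 with slerp weights a = sin((1−f)δ)/sin δ ≈ 0.285, b = sin(fδ)/sin δ ≈ 0.919.
p = a·p₁ + b·p₂ ≈ (0.796, 0.226, 0.562); φ = arcsin(p_z) ≈ 34.18°, λ = atan2(p_y, p_x) ≈ 15.86°.

≈ 34°N, 16°E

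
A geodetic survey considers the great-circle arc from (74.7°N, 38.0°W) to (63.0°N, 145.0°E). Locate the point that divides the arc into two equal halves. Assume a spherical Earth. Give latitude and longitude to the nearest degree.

Convert each endpoint to a unit vector on the sphere (x = cos φ cos λ, y = cos φ sin λ, z = sin φ).
The central angle between the endpoints is δ = arccos(p₁·p₂) ≈ 0.738 rad (42.3°).
Interpolate at f = 1/2 with slerp weights a = sin((1−f)δ)/sin δ ≈ 0.536, b = sin(fδ)/sin δ ≈ 0.536.
p = a·p₁ + b·p₂ ≈ (-0.088, 0.053, 0.995); φ = arcsin(p_z) ≈ 84.12°, λ = atan2(p_y, p_x) ≈ 149.15°.

≈ (84°N, 149°E)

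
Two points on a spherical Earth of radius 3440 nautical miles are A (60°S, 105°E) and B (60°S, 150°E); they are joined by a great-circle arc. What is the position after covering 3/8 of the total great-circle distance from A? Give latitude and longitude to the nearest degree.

From cos δ = sin φ₁ sin φ₂ + cos φ₁ cos φ₂ cos Δλ, the central angle is δ ≈ 0.385 rad (22.1°).
Interpolate at f = 3/8 with slerp weights a = sin((1−f)δ)/sin δ ≈ 0.635, b = sin(fδ)/sin δ ≈ 0.383.
p = a·p₁ + b·p₂ ≈ (-0.248, 0.402, -0.881); φ = arcsin(p_z) ≈ -61.80°, λ = atan2(p_y, p_x) ≈ 121.66°.

≈ (62°S, 122°E)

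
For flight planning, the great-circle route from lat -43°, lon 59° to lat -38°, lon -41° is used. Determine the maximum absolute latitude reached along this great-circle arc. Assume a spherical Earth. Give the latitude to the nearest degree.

≈ -53°

The great circle lies in the plane with unit normal n̂ = (p₁ × p₂)/|p₁ × p₂|.
Here n̂_z ≈ -0.599; the vertex latitude is φ_max = arccos|n̂_z| ≈ 53.2°.
Check via Clairaut: cos φ_max = |cos φ₁| · sin C = cos(43.0°)·sin(125.0°) ≈ 0.599, again giving ≈ 53.2°.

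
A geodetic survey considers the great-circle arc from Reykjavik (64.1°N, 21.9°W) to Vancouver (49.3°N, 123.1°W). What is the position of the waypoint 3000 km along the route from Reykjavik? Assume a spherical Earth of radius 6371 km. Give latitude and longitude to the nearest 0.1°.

≈ 66.2°N, 89.1°W

Convert each endpoint to a unit vector on the sphere (x = cos φ cos λ, y = cos φ sin λ, z = sin φ).
The central angle between the endpoints is δ = arccos(p₁·p₂) ≈ 0.894 rad (51.2°). The total great-circle distance is δ·R ≈ 0.894 × 6371 ≈ 5693 km, so the target fraction is f = 3000/5693 ≈ 0.527.
Interpolate at f ≈ 0.527 with slerp weights a = sin((1−f)δ)/sin δ ≈ 0.526, b = sin(fδ)/sin δ ≈ 0.582.
p = a·p₁ + b·p₂ ≈ (0.006, -0.404, 0.915); φ = arcsin(p_z) ≈ 66.18°, λ = atan2(p_y, p_x) ≈ -89.15°.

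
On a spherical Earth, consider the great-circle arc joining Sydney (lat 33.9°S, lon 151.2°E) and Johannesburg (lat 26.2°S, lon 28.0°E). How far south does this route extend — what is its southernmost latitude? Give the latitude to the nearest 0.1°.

≈ 50.8°S

The great circle lies in the plane with unit normal n̂ = (p₁ × p₂)/|p₁ × p₂|.
Here n̂_z ≈ -0.631; the vertex latitude is φ_max = arccos|n̂_z| ≈ 50.8°.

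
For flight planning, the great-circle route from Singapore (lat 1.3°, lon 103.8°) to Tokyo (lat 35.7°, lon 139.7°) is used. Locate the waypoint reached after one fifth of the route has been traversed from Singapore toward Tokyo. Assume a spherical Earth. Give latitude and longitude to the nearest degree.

Write both endpoints as unit vectors p₁, p₂ with components (cos φ cos λ, cos φ sin λ, sin φ).
The central angle between the endpoints is δ = arccos(p₁·p₂) ≈ 0.835 rad (47.9°).
Interpolate at f = 1/5 with slerp weights a = sin((1−f)δ)/sin δ ≈ 0.836, b = sin(fδ)/sin δ ≈ 0.224.
p = a·p₁ + b·p₂ ≈ (-0.338, 0.929, 0.150); φ = arcsin(p_z) ≈ 8.62°, λ = atan2(p_y, p_x) ≈ 110.00°.

≈ lat 9°, lon 110°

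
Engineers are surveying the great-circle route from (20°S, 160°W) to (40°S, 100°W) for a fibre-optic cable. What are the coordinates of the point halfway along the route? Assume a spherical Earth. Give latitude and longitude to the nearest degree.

≈ (34°S, 133°W)

Write both endpoints as unit vectors p₁, p₂ with components (cos φ cos λ, cos φ sin λ, sin φ).
The central angle between the endpoints is δ = arccos(p₁·p₂) ≈ 0.952 rad (54.6°).
Interpolate at f = 1/2 with slerp weights a = sin((1−f)δ)/sin δ ≈ 0.563, b = sin(fδ)/sin δ ≈ 0.563.
p = a·p₁ + b·p₂ ≈ (-0.572, -0.605, -0.554); φ = arcsin(p_z) ≈ -33.64°, λ = atan2(p_y, p_x) ≈ -133.36°.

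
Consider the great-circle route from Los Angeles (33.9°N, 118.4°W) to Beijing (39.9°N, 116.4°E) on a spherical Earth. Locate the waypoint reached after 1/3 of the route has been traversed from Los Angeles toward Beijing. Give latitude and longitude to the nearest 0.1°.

≈ 53.8°N, 150.7°W

Write both endpoints as unit vectors p₁, p₂ with components (cos φ cos λ, cos φ sin λ, sin φ).
The central angle between the endpoints is δ = arccos(p₁·p₂) ≈ 1.580 rad (90.5°).
Interpolate at f = 1/3 with slerp weights a = sin((1−f)δ)/sin δ ≈ 0.869, b = sin(fδ)/sin δ ≈ 0.503.
p = a·p₁ + b·p₂ ≈ (-0.515, -0.289, 0.807); φ = arcsin(p_z) ≈ 53.82°, λ = atan2(p_y, p_x) ≈ -150.67°.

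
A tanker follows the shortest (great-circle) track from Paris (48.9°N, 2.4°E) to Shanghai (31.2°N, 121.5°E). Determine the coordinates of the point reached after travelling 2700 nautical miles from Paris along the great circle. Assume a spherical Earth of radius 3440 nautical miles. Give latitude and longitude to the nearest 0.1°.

The haversine formula gives a central angle δ ≈ 1.454 rad (83.3°) between the endpoints. The total great-circle distance is δ·R ≈ 1.454 × 3440 ≈ 5000 nmi, so the target fraction is f = 2700/5000 ≈ 0.540.
Interpolate at f ≈ 0.540 with slerp weights a = sin((1−f)δ)/sin δ ≈ 0.624, b = sin(fδ)/sin δ ≈ 0.712.
p = a·p₁ + b·p₂ ≈ (0.092, 0.536, 0.839); φ = arcsin(p_z) ≈ 57.04°, λ = atan2(p_y, p_x) ≈ 80.27°.

≈ (57.0°N, 80.3°E)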